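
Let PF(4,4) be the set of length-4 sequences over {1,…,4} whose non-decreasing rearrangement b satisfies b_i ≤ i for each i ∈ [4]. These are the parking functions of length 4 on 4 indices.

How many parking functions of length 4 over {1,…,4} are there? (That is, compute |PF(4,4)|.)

125

|PF| = (4+1−4)·(4+1)^{4−1} = 1 · 125 = 125 [KW]
Check (3,1,1,4) → sorted (1,1,3,4): b_i ≤ i ∀i, a PF.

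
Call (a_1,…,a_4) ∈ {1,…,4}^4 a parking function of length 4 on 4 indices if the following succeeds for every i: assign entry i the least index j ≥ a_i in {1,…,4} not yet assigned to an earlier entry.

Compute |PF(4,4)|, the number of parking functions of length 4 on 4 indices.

125

|PF(4,4)| = (5−4)·5^(4−1) = 1 · 125 = 125 (Konheim–Weiss)
One tuple (3,1,4,1) → sorted (1,1,3,4): b_i ≤ i ∀i, a PF.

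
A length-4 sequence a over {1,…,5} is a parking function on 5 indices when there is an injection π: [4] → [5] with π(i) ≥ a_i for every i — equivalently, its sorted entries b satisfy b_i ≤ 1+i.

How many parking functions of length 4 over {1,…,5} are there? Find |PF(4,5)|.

432

#PF = (6−4)·6^(4−1) = 2 · 216 = 432 (Konheim–Weiss)
One tuple (3,4,2,1) → sorted (1,2,3,4): b_i ≤ 1+i ∀i, a PF.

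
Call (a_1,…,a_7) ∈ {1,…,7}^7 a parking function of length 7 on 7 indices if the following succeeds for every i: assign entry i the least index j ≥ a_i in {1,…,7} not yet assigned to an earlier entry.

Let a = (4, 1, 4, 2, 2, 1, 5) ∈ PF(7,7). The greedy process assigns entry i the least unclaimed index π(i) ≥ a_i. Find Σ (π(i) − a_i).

Σπ = 7·8/2 = 28 (π permutes [7]); Σa = 4+1+4+2+2+1+5 = 19; disp = 28−19 = 9.

9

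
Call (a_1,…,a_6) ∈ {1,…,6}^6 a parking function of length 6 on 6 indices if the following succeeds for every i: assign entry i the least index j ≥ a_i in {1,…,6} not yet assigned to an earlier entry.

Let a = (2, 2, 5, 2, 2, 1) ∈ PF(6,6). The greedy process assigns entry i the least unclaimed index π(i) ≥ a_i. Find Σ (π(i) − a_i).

7

Σπ = 6·7/2 = 21 (π permutes [6]); Σa = 2+2+5+2+2+1 = 14; disp = 21−14 = 7.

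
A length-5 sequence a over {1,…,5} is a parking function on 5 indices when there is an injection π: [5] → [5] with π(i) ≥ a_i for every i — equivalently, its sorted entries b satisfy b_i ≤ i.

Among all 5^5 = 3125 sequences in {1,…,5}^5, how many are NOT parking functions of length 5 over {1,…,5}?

1829

#PF = (5+1−5)·(5+1)^{5−1} = 1 · 1296 = 1296 (Konheim–Weiss)
E.g. (4,5,3,4,1) → sorted (1,3,4,4,5): b_2=3>2, not a PF.
So 3125 − 1296 = 1829 fail.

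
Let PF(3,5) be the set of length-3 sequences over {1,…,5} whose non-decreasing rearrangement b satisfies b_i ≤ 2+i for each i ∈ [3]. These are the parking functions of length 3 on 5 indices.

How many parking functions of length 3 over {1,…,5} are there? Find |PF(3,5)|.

#PF = 3·6^2 = 3×36 = 108 (Konheim–Weiss)
Check (3,4,1) → sorted (1,3,4): b_i ≤ 2+i ∀i, a PF.

108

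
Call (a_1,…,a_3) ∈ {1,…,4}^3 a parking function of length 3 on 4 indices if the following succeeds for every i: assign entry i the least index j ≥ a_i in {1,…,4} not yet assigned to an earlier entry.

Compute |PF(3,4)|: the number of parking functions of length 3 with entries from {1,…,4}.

Count = 2·5^2 = 2×25 = 50 (Pollak)
E.g. (2,3,1) → sorted (1,2,3): b_i ≤ 1+i ∀i, a PF.

50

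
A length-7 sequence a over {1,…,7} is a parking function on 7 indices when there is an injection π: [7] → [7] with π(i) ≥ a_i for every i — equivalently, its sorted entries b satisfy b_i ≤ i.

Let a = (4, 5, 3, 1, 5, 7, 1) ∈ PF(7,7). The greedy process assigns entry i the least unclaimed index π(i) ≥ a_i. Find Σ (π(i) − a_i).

Σπ = 7·8/2 = 28 (π permutes [7]); Σa = 4+5+3+1+5+7+1 = 26; disp = 28−26 = 2.

2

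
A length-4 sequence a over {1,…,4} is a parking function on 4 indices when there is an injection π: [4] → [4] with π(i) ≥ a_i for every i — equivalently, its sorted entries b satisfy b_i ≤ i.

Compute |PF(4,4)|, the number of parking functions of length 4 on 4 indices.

#PF = (4+1−4)·(4+1)^{4−1} = 1 · 125 = 125 [KW]
One tuple (1,1,2,4) → sorted (1,1,2,4): b_i ≤ i ∀i, a PF.

125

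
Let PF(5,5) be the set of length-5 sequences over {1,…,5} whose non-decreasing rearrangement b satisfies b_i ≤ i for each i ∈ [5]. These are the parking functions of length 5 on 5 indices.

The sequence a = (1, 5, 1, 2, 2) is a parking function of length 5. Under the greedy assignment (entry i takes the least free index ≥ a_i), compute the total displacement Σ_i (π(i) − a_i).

Σπ(i) = 1+…+5 = 15; Σa = 1+5+1+2+2 = 11; disp = 15−11 = 4.

4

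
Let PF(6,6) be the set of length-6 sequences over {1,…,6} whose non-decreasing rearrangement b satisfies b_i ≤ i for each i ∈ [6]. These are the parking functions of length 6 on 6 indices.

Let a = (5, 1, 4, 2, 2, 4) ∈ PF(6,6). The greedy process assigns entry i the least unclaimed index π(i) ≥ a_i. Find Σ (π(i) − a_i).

3

Σπ = 6·7/2 = 21 (π permutes [6]); Σa = 5+1+4+2+2+4 = 18; disp = 21−18 = 3.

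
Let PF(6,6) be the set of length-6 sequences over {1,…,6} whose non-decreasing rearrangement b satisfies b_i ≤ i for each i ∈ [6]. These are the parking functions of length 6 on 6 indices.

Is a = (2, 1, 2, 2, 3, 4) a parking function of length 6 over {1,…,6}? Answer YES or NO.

Rearranged: b = (1, 2, 2, 2, 3, 4).
  b_1=1 ≤ 1
  b_2=2 ≤ 2
  b_3=2 ≤ 3
  b_4=2 ≤ 4
  b_5=3 ≤ 5
  b_6=4 ≤ 6
All bounds hold ⇒ YES

YES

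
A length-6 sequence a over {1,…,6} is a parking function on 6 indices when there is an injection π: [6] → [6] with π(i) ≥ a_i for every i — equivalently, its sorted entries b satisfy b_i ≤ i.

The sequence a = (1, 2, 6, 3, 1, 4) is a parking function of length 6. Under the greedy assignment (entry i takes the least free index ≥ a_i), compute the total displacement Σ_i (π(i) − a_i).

4

Σπ = 21 ({1..6} each once); Σa = 1+2+6+3+1+4 = 17; disp = 21−17 = 4.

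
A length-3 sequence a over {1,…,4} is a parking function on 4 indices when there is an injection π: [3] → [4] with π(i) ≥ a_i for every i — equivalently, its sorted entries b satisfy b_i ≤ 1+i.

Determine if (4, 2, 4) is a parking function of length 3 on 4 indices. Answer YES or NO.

NO

Order a: b = (2, 4, 4).
  b_1=2 ≤ 2
  b_2=4 > 3
  fails at i=2 ⇒ NO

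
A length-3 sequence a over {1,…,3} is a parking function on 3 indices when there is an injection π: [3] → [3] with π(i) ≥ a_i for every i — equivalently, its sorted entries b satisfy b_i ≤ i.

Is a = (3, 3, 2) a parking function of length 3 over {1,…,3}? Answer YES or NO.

NO

Order a: b = (2, 3, 3).
  b_1=2 > 1
  fails at i=1 ⇒ NO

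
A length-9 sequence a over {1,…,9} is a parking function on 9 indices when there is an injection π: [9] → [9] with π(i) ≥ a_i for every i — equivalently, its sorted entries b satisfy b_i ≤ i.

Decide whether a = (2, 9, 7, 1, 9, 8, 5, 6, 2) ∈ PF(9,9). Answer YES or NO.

NO

Rearranged: b = (1, 2, 2, 5, 6, 7, 8, 9, 9).
  b_1=1 ≤ 1
  b_2=2 ≤ 2
  b_3=2 ≤ 3
  b_4=5 > 4
  fails at i=4 ⇒ NO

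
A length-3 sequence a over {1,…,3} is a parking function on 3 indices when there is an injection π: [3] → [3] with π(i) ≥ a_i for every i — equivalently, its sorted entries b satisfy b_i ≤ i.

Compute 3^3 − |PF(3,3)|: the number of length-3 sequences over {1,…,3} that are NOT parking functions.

|PF(3,3)| = (3+1−3)·(3+1)^{3−1} = 1 · 16 = 16 [KW]
One tuple (2,2,2) → sorted (2,2,2): b_1=2>1, not a PF.
So 27 − 16 = 11 fail.

11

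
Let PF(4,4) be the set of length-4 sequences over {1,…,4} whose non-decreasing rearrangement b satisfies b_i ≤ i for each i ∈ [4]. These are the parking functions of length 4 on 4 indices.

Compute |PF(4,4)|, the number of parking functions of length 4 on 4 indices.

125

|PF| = (4+1−4)·(4+1)^{4−1} = 1·125 = 125
E.g. (1,2,2,2) → sorted (1,2,2,2): b_i ≤ i ∀i, a PF.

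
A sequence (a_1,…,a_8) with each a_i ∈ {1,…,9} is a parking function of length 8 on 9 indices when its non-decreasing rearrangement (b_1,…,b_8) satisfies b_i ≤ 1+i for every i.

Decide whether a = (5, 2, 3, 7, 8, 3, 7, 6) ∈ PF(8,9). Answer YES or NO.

Order a: b = (2, 3, 3, 5, 6, 7, 7, 8).
  b_1=2 ≤ 2
  b_2=3 ≤ 3
  b_3=3 ≤ 4
  b_4=5 ≤ 5
  b_5=6 ≤ 6
  b_6=7 ≤ 7
  b_7=7 ≤ 8
  b_8=8 ≤ 9
All bounds hold ⇒ YES

YES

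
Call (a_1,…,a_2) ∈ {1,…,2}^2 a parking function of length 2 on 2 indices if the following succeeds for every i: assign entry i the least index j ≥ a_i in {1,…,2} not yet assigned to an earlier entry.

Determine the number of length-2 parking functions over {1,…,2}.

3

Count = 1·3^1 = 1 · 3 = 3
One tuple (1,2) → sorted (1,2): b_i ≤ i ∀i, a PF.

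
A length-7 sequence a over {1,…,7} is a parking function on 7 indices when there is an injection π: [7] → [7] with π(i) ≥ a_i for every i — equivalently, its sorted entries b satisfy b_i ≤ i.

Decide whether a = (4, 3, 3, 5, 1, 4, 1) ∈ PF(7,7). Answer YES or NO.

Rearranged: b = (1, 1, 3, 3, 4, 4, 5).
  b_1=1 ≤ 1
  b_2=1 ≤ 2
  b_3=3 ≤ 3
  b_4=3 ≤ 4
  b_5=4 ≤ 5
  b_6=4 ≤ 6
  b_7=5 ≤ 7
All bounds hold ⇒ YES

YES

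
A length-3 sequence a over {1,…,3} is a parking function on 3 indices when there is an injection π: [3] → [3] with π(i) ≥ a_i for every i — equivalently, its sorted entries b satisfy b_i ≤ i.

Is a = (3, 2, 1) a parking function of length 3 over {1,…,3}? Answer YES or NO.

YES

Order a: b = (1, 2, 3).
  b_1=1 ≤ 1
  b_2=2 ≤ 2
  b_3=3 ≤ 3
All bounds hold ⇒ YES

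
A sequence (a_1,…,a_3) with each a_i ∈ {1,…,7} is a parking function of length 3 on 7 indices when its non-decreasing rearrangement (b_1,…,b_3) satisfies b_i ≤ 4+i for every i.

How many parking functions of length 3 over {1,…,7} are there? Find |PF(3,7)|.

320

|PF(3,7)| = (7+1−3)·(7+1)^{3−1} = 5 · 64 = 320 [KW]
One tuple (1,3,5) → sorted (1,3,5): b_i ≤ 4+i ∀i, a PF.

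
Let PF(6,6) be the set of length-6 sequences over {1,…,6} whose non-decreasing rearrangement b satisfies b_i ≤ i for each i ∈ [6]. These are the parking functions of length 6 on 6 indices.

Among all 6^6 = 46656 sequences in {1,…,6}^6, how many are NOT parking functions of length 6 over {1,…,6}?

29849

|PF| = 1·7^5 = 1·16807 = 16807
Example (2,2,4,4,4,6) → sorted (2,2,4,4,4,6): b_1=2>1, not a PF.
So 46656 − 16807 = 29849 fail.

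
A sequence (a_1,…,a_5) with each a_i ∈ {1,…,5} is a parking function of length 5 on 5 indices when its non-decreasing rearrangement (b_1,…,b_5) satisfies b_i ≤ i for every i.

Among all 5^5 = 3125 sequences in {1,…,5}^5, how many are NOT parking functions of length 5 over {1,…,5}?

|PF| = 1·6^4 = 1×1296 = 1296 [KW]
E.g. (2,5,3,5,5) → sorted (2,3,5,5,5): b_1=2>1, not a PF.
5^5 − 1296 = 3125 − 1296 = 1829

1829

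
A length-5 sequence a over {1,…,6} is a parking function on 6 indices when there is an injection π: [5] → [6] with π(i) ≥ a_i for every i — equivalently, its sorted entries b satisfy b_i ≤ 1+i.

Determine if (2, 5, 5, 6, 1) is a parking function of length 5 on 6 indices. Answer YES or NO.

Sorted: b = (1, 2, 5, 5, 6).
  b_1=1 ≤ 2
  b_2=2 ≤ 3
  b_3=5 > 4
  fails at i=3 ⇒ NO

NO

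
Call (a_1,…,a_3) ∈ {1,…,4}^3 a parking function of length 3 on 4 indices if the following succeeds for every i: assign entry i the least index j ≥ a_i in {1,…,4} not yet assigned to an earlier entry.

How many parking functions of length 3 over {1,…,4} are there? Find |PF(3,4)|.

|PF(3,4)| = (5−3)·5^(3−1) = 2×25 = 50 (Pollak)
Example (4,3,2) → sorted (2,3,4): b_i ≤ 1+i ∀i, a PF.

50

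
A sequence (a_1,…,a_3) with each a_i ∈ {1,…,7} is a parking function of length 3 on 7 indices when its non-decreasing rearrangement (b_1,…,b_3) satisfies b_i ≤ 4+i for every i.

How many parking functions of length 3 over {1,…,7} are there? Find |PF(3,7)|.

#PF = 5·8^2 = 5×64 = 320 [KW]
Check (2,1,1) → sorted (1,1,2): b_i ≤ 4+i ∀i, a PF.

320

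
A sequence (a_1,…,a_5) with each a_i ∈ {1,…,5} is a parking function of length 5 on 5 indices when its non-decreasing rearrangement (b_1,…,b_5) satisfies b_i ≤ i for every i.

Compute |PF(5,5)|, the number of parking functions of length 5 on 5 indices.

1296

|PF(5,5)| = (5+1−5)·(5+1)^{5−1} = 1·1296 = 1296 (Konheim–Weiss)
One tuple (3,1,2,1,3) → sorted (1,1,2,3,3): b_i ≤ i ∀i, a PF.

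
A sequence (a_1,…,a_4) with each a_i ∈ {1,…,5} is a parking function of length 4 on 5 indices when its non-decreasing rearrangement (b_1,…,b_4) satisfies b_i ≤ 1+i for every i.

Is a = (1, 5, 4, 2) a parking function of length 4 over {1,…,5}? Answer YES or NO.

Order a: b = (1, 2, 4, 5).
  b_1=1 ≤ 2
  b_2=2 ≤ 3
  b_3=4 ≤ 4
  b_4=5 ≤ 5
All bounds hold ⇒ YES

YES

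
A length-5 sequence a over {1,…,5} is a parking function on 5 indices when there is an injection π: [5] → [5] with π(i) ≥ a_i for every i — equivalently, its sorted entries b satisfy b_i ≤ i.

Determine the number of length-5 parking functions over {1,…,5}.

Count = (5+1−5)·(5+1)^{5−1} = 1 · 1296 = 1296 (Konheim–Weiss)
Check (3,1,3,1,2) → sorted (1,1,2,3,3): b_i ≤ i ∀i, a PF.

1296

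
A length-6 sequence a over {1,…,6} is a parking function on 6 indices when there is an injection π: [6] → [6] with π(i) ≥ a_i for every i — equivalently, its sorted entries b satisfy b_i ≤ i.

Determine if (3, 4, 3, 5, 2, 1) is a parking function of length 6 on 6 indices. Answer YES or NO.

YES

Rearranged: b = (1, 2, 3, 3, 4, 5).
  b_1=1 ≤ 1
  b_2=2 ≤ 2
  b_3=3 ≤ 3
  b_4=3 ≤ 4
  b_5=4 ≤ 5
  b_6=5 ≤ 6
All bounds hold ⇒ YES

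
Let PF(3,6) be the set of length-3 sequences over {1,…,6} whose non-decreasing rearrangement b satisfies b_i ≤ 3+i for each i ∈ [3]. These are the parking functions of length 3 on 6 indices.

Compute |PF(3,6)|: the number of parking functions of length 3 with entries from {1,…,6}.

196

|PF| = (7−3)·7^(3−1) = 4·49 = 196 (Konheim–Weiss)
Example (2,2,3) → sorted (2,2,3): b_i ≤ 3+i ∀i, a PF.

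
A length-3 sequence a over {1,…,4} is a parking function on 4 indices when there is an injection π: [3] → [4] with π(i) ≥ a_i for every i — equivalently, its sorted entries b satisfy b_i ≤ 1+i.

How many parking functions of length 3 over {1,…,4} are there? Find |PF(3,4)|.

50

#PF = (5−3)·5^(3−1) = 2 · 25 = 50
Check (3,3,1) → sorted (1,3,3): b_i ≤ 1+i ∀i, a PF.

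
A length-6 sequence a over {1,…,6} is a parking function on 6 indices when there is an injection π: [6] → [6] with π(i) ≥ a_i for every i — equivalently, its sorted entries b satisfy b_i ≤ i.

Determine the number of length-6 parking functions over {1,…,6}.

|PF(6,6)| = 1·7^5 = 1 · 16807 = 16807 (Pollak)
One tuple (2,1,5,2,3,6) → sorted (1,2,2,3,5,6): b_i ≤ i ∀i, a PF.

16807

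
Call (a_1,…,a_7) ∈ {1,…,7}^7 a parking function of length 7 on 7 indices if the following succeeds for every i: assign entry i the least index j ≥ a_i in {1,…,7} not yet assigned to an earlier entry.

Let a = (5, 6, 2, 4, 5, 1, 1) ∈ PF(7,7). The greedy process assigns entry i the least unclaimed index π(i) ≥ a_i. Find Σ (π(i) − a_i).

Σπ(i) = 1+…+7 = 28; Σa = 5+6+2+4+5+1+1 = 24; disp = 28−24 = 4.

4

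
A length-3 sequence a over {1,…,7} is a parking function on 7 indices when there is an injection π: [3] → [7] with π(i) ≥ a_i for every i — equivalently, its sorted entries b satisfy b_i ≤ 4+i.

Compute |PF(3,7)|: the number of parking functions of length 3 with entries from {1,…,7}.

320

|PF| = (7−3+1)·(7+1)^(3−1) = 5×64 = 320 (Pollak)
Example (6,2,5) → sorted (2,5,6): b_i ≤ 4+i ∀i, a PF.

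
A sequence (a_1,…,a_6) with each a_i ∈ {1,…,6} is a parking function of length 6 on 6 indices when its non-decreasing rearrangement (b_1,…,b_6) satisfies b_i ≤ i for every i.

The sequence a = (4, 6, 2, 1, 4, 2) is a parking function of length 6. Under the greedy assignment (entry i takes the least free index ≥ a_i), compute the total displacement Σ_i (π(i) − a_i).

Σπ(i) = 1+…+6 = 21; Σa = 4+6+2+1+4+2 = 19; disp = 21−19 = 2.

2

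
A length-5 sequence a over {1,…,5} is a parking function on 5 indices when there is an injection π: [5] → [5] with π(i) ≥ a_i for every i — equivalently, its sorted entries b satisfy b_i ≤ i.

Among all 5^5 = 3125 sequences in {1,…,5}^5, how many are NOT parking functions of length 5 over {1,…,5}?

|PF| = (5+1−5)·(5+1)^{5−1} = 1 · 1296 = 1296
One tuple (4,5,4,5,3) → sorted (3,4,4,5,5): b_1=3>1, not a PF.
So 3125 − 1296 = 1829 fail.

1829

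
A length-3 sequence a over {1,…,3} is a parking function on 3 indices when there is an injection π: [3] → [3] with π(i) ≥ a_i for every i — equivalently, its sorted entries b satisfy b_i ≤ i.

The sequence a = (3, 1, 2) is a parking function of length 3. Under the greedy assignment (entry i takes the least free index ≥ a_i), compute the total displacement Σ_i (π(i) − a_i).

Σπ = 3·4/2 = 6 (π permutes [3]); Σa = 3+1+2 = 6; disp = 6−6 = 0.

0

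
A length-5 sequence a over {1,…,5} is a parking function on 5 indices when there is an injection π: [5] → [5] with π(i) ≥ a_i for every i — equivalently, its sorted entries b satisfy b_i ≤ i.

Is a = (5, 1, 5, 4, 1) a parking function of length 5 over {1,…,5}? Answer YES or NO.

NO

Order a: b = (1, 1, 4, 5, 5).
  b_1=1 ≤ 1
  b_2=1 ≤ 2
  b_3=4 > 3
  fails at i=3 ⇒ NO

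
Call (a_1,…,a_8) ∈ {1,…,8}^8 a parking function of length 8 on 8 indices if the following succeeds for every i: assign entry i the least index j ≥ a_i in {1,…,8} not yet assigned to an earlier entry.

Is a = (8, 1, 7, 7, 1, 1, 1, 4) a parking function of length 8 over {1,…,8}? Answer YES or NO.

NO

Rearranged: b = (1, 1, 1, 1, 4, 7, 7, 8).
  b_1=1 ≤ 1
  b_2=1 ≤ 2
  b_3=1 ≤ 3
  b_4=1 ≤ 4
  b_5=4 ≤ 5
  b_6=7 > 6
  fails at i=6 ⇒ NO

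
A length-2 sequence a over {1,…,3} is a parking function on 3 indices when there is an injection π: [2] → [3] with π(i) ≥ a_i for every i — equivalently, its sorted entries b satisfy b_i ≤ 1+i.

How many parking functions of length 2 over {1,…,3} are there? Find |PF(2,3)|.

|PF| = 2·4^1 = 2×4 = 8 (Pollak)
E.g. (1,3) → sorted (1,3): b_i ≤ 1+i ∀i, a PF.

8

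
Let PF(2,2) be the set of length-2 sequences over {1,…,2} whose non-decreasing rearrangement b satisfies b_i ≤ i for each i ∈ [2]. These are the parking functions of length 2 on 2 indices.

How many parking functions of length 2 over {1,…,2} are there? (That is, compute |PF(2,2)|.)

3

|PF(2,2)| = (2−2+1)·(2+1)^(2−1) = 1 · 3 = 3 (Konheim–Weiss)
One tuple (1,1) → sorted (1,1): b_i ≤ i ∀i, a PF.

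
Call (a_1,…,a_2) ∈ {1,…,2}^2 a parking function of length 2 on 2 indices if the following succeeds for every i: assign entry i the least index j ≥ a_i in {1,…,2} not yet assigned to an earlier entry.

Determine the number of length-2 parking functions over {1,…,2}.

#PF = (3−2)·3^(2−1) = 1×3 = 3 (Konheim–Weiss)
Example (2,1) → sorted (1,2): b_i ≤ i ∀i, a PF.

3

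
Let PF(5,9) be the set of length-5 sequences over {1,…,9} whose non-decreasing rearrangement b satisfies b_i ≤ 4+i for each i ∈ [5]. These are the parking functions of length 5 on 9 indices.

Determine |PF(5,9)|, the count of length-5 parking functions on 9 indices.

|PF(5,9)| = 5·10^4 = 5·10000 = 50000 [KW]
E.g. (3,5,1,6,9) → sorted (1,3,5,6,9): b_i ≤ 4+i ∀i, a PF.

50000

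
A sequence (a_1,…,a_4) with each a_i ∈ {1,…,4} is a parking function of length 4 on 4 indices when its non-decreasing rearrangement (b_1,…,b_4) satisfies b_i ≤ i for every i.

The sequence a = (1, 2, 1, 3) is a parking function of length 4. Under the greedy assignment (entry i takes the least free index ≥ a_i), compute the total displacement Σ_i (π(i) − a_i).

3

Σπ = 10 ({1..4} each once); Σa = 1+2+1+3 = 7; disp = 10−7 = 3.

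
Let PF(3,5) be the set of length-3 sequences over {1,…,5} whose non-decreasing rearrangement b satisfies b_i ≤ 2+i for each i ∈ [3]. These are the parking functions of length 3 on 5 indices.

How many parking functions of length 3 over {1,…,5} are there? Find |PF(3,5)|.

#PF = 3·6^2 = 3·36 = 108 (Pollak)
One tuple (5,4,2) → sorted (2,4,5): b_i ≤ 2+i ∀i, a PF.

108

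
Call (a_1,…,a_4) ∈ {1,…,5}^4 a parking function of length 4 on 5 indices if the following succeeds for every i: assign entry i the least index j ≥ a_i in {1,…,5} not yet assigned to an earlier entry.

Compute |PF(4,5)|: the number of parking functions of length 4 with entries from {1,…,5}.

432

#PF = 2·6^3 = 2 · 216 = 432
One tuple (2,2,2,4) → sorted (2,2,2,4): b_i ≤ 1+i ∀i, a PF.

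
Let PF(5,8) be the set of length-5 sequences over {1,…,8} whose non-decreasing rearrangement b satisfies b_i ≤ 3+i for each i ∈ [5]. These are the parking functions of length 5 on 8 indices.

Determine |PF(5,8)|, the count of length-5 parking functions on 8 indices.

Count = (8+1−5)·(8+1)^{5−1} = 4×6561 = 26244 [KW]
E.g. (7,2,3,4,6) → sorted (2,3,4,6,7): b_i ≤ 3+i ∀i, a PF.

26244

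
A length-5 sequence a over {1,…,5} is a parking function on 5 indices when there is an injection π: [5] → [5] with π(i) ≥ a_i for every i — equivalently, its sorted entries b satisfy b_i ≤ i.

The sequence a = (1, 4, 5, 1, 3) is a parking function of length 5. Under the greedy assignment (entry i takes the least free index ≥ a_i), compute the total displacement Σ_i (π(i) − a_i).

1

Σπ = 15 ({1..5} each once); Σa = 1+4+5+1+3 = 14; disp = 15−14 = 1.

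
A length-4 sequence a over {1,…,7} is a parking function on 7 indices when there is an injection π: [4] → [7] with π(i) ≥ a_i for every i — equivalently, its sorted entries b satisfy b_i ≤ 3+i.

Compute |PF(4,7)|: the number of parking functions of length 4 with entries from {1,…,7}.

|PF| = (8−4)·8^(4−1) = 4·512 = 2048 [KW]
Example (5,4,6,7) → sorted (4,5,6,7): b_i ≤ 3+i ∀i, a PF.

2048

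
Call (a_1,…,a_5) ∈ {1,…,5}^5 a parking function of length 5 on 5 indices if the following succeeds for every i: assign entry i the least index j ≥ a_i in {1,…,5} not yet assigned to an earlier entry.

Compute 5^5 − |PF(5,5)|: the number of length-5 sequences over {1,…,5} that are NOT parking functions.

1829

|PF| = (5−5+1)·(5+1)^(5−1) = 1 · 1296 = 1296 (Pollak)
Example (3,3,4,4,3) → sorted (3,3,3,4,4): b_1=3>1, not a PF.
So 3125 − 1296 = 1829 fail.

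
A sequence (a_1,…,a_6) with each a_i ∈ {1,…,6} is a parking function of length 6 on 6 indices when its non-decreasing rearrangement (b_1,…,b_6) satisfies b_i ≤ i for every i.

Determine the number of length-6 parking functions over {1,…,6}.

|PF(6,6)| = (6+1−6)·(6+1)^{6−1} = 1·16807 = 16807 (Konheim–Weiss)
One tuple (1,1,6,1,2,4) → sorted (1,1,1,2,4,6): b_i ≤ i ∀i, a PF.

16807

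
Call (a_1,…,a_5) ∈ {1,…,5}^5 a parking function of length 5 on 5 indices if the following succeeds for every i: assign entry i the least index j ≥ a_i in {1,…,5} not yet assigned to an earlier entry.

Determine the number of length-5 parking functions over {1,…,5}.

#PF = (5+1−5)·(5+1)^{5−1} = 1·1296 = 1296 (Konheim–Weiss)
E.g. (1,5,1,1,3) → sorted (1,1,1,3,5): b_i ≤ i ∀i, a PF.

1296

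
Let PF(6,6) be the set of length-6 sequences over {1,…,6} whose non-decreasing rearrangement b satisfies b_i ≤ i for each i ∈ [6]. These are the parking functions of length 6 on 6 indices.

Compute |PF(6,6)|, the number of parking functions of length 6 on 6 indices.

#PF = 1·7^5 = 1×16807 = 16807 [KW]
E.g. (5,3,1,1,3,5) → sorted (1,1,3,3,5,5): b_i ≤ i ∀i, a PF.

16807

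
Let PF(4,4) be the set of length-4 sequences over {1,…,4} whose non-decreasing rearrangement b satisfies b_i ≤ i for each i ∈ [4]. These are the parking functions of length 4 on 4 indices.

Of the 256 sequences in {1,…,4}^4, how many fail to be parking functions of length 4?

|PF| = (4−4+1)·(4+1)^(4−1) = 1·125 = 125 (Konheim–Weiss)
Example (4,4,3,4) → sorted (3,4,4,4): b_1=3>1, not a PF.
So 256 − 125 = 131 fail.

131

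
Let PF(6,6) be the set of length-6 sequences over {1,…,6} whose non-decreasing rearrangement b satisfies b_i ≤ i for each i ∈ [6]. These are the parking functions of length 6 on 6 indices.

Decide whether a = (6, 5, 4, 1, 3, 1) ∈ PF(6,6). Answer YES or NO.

Rearranged: b = (1, 1, 3, 4, 5, 6).
  b_1=1 ≤ 1
  b_2=1 ≤ 2
  b_3=3 ≤ 3
  b_4=4 ≤ 4
  b_5=5 ≤ 5
  b_6=6 ≤ 6
All bounds hold ⇒ YES

YES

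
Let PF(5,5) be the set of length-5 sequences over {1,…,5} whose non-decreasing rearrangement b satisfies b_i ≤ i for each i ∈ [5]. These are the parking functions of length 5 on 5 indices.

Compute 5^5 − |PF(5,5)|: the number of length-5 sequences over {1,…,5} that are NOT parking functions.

|PF(5,5)| = (5−5+1)·(5+1)^(5−1) = 1×1296 = 1296 [KW]
E.g. (4,5,2,3,3) → sorted (2,3,3,4,5): b_1=2>1, not a PF.
So 3125 − 1296 = 1829 fail.

1829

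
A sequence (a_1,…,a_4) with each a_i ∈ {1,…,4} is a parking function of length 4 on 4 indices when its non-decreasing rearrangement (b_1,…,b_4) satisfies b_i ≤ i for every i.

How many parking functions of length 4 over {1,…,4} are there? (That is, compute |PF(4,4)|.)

Count = (5−4)·5^(4−1) = 1·125 = 125 [KW]
One tuple (2,1,3,3) → sorted (1,2,3,3): b_i ≤ i ∀i, a PF.

125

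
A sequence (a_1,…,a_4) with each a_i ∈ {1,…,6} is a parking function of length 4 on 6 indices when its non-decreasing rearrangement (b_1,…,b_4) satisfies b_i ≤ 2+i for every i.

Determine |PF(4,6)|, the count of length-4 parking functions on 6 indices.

1029

#PF = (6+1−4)·(6+1)^{4−1} = 3 · 343 = 1029 (Konheim–Weiss)
Example (5,4,4,3) → sorted (3,4,4,5): b_i ≤ 2+i ∀i, a PF.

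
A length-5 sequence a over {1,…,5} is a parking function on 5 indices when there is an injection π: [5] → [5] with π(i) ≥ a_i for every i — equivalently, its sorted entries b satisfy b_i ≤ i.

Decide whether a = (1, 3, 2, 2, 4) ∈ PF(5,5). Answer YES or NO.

YES

Order a: b = (1, 2, 2, 3, 4).
  b_1=1 ≤ 1
  b_2=2 ≤ 2
  b_3=2 ≤ 3
  b_4=3 ≤ 4
  b_5=4 ≤ 5
All bounds hold ⇒ YES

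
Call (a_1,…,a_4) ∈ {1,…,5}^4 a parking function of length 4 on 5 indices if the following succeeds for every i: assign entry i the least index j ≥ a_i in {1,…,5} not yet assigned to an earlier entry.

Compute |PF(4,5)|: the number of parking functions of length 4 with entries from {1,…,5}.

#PF = 2·6^3 = 2·216 = 432
E.g. (4,1,4,2) → sorted (1,2,4,4): b_i ≤ 1+i ∀i, a PF.

432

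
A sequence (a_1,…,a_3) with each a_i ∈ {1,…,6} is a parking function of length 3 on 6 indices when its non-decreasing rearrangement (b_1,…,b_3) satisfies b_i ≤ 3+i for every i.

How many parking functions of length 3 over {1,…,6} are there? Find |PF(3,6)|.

196

#PF = (6+1−3)·(6+1)^{3−1} = 4 · 49 = 196 (Konheim–Weiss)
One tuple (3,1,4) → sorted (1,3,4): b_i ≤ 3+i ∀i, a PF.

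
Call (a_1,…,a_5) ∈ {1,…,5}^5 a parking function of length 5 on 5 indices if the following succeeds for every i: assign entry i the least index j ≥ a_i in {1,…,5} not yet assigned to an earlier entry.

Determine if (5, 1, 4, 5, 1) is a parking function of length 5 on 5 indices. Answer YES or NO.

NO

Order a: b = (1, 1, 4, 5, 5).
  b_1=1 ≤ 1
  b_2=1 ≤ 2
  b_3=4 > 3
  fails at i=3 ⇒ NO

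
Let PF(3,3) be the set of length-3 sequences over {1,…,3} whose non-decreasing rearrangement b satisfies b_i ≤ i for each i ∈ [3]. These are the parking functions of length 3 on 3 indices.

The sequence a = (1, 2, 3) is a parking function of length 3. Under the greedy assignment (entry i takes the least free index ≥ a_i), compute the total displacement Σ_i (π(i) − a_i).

Σπ = 6 ({1..3} each once); Σa = 1+2+3 = 6; disp = 6−6 = 0.

0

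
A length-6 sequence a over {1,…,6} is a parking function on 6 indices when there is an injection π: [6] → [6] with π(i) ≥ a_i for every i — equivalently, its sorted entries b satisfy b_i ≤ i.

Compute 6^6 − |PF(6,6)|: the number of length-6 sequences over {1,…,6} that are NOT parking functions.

29849

#PF = (6+1−6)·(6+1)^{6−1} = 1·16807 = 16807
E.g. (1,2,5,6,6,6) → sorted (1,2,5,6,6,6): b_3=5>3, not a PF.
So 46656 − 16807 = 29849 fail.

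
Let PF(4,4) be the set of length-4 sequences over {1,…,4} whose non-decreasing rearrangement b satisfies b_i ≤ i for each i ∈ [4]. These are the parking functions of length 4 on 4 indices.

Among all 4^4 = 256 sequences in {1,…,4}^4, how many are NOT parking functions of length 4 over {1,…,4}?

131

|PF| = (4+1−4)·(4+1)^{4−1} = 1 · 125 = 125 (Konheim–Weiss)
Example (4,4,1,3) → sorted (1,3,4,4): b_2=3>2, not a PF.
Total 256; non-PF = 256−125 = 131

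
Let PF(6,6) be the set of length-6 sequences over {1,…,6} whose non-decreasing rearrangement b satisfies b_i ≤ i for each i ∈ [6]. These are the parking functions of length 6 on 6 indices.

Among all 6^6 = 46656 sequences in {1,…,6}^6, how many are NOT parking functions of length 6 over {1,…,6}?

|PF| = (6+1−6)·(6+1)^{6−1} = 1·16807 = 16807 (Pollak)
E.g. (6,6,5,3,6,6) → sorted (3,5,6,6,6,6): b_1=3>1, not a PF.
6^6 − 16807 = 46656 − 16807 = 29849

29849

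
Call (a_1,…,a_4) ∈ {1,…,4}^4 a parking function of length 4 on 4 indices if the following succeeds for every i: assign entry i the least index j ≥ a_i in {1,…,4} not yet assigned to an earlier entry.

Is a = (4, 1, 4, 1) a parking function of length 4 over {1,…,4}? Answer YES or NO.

NO

Rearranged: b = (1, 1, 4, 4).
  b_1=1 ≤ 1
  b_2=1 ≤ 2
  b_3=4 > 3
  fails at i=3 ⇒ NO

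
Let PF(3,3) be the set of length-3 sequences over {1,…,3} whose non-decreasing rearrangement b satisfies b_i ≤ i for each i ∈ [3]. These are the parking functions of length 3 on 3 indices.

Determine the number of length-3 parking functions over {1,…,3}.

16

#PF = (4−3)·4^(3−1) = 1·16 = 16 (Konheim–Weiss)
One tuple (3,2,1) → sorted (1,2,3): b_i ≤ i ∀i, a PF.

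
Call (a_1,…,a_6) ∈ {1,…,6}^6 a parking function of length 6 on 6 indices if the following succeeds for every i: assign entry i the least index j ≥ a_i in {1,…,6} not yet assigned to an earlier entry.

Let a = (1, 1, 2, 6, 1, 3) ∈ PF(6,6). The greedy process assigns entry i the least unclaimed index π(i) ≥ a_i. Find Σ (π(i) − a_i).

Σπ = 21 ({1..6} each once); Σa = 1+1+2+6+1+3 = 14; disp = 21−14 = 7.

7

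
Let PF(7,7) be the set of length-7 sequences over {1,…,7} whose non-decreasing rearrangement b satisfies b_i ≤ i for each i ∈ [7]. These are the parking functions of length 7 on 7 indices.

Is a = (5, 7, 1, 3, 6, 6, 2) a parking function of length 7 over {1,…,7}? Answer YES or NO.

Rearranged: b = (1, 2, 3, 5, 6, 6, 7).
  b_1=1 ≤ 1
  b_2=2 ≤ 2
  b_3=3 ≤ 3
  b_4=5 > 4
  fails at i=4 ⇒ NO

NO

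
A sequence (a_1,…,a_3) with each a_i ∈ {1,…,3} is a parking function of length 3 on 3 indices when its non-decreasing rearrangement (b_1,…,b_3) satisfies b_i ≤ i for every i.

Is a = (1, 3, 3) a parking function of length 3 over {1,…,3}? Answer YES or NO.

NO

Order a: b = (1, 3, 3).
  b_1=1 ≤ 1
  b_2=3 > 2
  fails at i=2 ⇒ NO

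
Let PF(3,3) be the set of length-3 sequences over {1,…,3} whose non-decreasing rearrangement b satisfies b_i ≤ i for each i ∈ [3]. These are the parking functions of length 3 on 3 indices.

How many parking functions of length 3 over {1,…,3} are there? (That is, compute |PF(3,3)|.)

16

Count = (3+1−3)·(3+1)^{3−1} = 1·16 = 16 (Pollak)
Check (1,3,1) → sorted (1,1,3): b_i ≤ i ∀i, a PF.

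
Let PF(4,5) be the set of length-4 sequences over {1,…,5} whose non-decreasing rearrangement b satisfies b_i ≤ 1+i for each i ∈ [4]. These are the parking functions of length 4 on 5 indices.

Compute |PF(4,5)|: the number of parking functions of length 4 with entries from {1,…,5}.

432

Count = (5−4+1)·(5+1)^(4−1) = 2×216 = 432 [KW]
One tuple (1,2,3,2) → sorted (1,2,2,3): b_i ≤ 1+i ∀i, a PF.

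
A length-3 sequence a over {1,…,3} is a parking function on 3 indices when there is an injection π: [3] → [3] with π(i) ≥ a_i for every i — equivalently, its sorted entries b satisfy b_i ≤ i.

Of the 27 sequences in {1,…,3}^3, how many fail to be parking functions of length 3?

#PF = (4−3)·4^(3−1) = 1 · 16 = 16 [KW]
One tuple (3,3,2) → sorted (2,3,3): b_1=2>1, not a PF.
3^3 − 16 = 27 − 16 = 11

11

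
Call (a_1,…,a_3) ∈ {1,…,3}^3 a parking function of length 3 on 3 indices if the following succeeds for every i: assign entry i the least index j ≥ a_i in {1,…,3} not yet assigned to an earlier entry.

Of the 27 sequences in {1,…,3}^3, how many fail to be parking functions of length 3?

11

#PF = (3+1−3)·(3+1)^{3−1} = 1·16 = 16 (Pollak)
One tuple (2,2,3) → sorted (2,2,3): b_1=2>1, not a PF.
So 27 − 16 = 11 fail.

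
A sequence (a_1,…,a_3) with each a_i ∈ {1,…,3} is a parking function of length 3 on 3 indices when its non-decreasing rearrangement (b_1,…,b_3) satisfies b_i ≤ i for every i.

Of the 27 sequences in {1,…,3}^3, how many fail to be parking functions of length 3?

11

Count = (4−3)·4^(3−1) = 1·16 = 16 (Konheim–Weiss)
E.g. (3,2,3) → sorted (2,3,3): b_1=2>1, not a PF.
Total 27; non-PF = 27−16 = 11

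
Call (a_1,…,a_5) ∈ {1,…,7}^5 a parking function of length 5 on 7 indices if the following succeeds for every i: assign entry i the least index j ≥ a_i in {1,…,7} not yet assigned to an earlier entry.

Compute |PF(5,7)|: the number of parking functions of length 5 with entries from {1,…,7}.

|PF(5,7)| = 3·8^4 = 3·4096 = 12288
One tuple (4,2,3,6,3) → sorted (2,3,3,4,6): b_i ≤ 2+i ∀i, a PF.

12288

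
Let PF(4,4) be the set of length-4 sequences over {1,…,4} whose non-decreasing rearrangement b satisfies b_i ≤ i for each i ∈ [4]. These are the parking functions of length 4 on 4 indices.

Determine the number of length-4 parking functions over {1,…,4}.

125

|PF| = (4−4+1)·(4+1)^(4−1) = 1 · 125 = 125 (Pollak)
Check (1,3,1,4) → sorted (1,1,3,4): b_i ≤ i ∀i, a PF.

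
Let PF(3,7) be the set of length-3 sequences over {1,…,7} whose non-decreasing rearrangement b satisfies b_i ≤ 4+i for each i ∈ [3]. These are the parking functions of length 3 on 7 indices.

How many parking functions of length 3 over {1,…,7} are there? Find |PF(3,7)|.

320

Count = (7−3+1)·(7+1)^(3−1) = 5·64 = 320 [KW]
Example (1,6,3) → sorted (1,3,6): b_i ≤ 4+i ∀i, a PF.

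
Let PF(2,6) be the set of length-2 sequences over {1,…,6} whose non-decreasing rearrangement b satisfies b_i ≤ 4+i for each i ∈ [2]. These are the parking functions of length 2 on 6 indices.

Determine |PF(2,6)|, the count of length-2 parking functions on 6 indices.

Count = 5·7^1 = 5×7 = 35 (Konheim–Weiss)
E.g. (3,6) → sorted (3,6): b_i ≤ 4+i ∀i, a PF.

35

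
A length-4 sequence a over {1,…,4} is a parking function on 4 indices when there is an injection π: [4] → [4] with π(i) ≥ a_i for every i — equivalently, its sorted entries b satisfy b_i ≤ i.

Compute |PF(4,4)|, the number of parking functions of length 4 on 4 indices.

125

#PF = (5−4)·5^(4−1) = 1 · 125 = 125
One tuple (3,1,3,1) → sorted (1,1,3,3): b_i ≤ i ∀i, a PF.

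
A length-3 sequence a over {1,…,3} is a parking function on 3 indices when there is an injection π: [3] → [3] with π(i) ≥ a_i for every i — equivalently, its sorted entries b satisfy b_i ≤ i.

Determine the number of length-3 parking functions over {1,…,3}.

|PF(3,3)| = (3+1−3)·(3+1)^{3−1} = 1·16 = 16 (Konheim–Weiss)
Example (3,1,1) → sorted (1,1,3): b_i ≤ i ∀i, a PF.

16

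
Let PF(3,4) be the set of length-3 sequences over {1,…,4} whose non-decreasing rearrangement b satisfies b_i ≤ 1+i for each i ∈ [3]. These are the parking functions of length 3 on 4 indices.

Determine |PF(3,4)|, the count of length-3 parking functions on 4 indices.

50

Count = 2·5^2 = 2×25 = 50
Check (1,3,4) → sorted (1,3,4): b_i ≤ 1+i ∀i, a PF.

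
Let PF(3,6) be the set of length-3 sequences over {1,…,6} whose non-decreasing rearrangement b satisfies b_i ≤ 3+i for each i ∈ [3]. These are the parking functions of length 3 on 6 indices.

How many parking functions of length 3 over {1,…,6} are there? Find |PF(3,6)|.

|PF| = 4·7^2 = 4 · 49 = 196 (Konheim–Weiss)
Check (1,6,1) → sorted (1,1,6): b_i ≤ 3+i ∀i, a PF.

196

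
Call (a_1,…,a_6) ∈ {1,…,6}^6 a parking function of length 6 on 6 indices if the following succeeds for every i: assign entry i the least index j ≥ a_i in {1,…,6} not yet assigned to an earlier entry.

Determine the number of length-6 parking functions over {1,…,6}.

|PF(6,6)| = (7−6)·7^(6−1) = 1 · 16807 = 16807 (Konheim–Weiss)
E.g. (1,1,2,2,2,4) → sorted (1,1,2,2,2,4): b_i ≤ i ∀i, a PF.

16807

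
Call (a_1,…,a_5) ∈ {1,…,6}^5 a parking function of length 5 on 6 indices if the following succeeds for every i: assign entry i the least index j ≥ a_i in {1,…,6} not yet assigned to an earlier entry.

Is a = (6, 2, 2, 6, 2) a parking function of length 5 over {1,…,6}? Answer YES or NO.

Rearranged: b = (2, 2, 2, 6, 6).
  b_1=2 ≤ 2
  b_2=2 ≤ 3
  b_3=2 ≤ 4
  b_4=6 > 5
  fails at i=4 ⇒ NO

NO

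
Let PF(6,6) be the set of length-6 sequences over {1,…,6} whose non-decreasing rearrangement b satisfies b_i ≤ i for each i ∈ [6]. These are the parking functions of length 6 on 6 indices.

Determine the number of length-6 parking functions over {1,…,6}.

16807

|PF(6,6)| = (7−6)·7^(6−1) = 1 · 16807 = 16807
Check (2,4,6,3,1,4) → sorted (1,2,3,4,4,6): b_i ≤ i ∀i, a PF.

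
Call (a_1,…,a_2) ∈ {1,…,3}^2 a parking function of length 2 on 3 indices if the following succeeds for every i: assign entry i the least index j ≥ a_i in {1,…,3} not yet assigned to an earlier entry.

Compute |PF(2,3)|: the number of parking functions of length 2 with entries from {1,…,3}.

8

|PF| = (3−2+1)·(3+1)^(2−1) = 2 · 4 = 8 (Konheim–Weiss)
Example (1,1) → sorted (1,1): b_i ≤ 1+i ∀i, a PF.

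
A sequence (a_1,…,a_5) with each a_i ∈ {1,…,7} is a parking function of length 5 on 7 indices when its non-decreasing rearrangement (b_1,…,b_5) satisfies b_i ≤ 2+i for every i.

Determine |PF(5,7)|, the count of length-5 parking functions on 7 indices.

12288

|PF(5,7)| = (7+1−5)·(7+1)^{5−1} = 3·4096 = 12288 (Konheim–Weiss)
E.g. (1,1,4,5,3) → sorted (1,1,3,4,5): b_i ≤ 2+i ∀i, a PF.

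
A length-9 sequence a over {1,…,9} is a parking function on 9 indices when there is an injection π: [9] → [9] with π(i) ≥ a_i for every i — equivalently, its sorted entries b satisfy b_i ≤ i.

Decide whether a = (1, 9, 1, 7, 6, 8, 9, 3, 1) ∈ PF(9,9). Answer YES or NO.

Sorted: b = (1, 1, 1, 3, 6, 7, 8, 9, 9).
  b_1=1 ≤ 1
  b_2=1 ≤ 2
  b_3=1 ≤ 3
  b_4=3 ≤ 4
  b_5=6 > 5
  fails at i=5 ⇒ NO

NO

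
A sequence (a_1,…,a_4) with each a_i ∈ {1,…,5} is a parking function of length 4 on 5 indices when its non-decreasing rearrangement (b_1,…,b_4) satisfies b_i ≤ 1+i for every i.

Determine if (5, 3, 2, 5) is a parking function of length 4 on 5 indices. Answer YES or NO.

NO

Rearranged: b = (2, 3, 5, 5).
  b_1=2 ≤ 2
  b_2=3 ≤ 3
  b_3=5 > 4
  fails at i=3 ⇒ NO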